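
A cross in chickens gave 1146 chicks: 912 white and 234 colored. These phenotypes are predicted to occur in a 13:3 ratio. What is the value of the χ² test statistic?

2.095

Total ratio parts = 16. Expected numbers out of 1146:
  white: 1146 × 13/16 = 931.125
  colored: 1146 × 3/16 = 214.875
χ² = Σ (O − E)² / E
  white: (912 − 931.125)² / 931.125 = 0.3928
  colored: (234 − 214.875)² / 214.875 = 1.7022
χ² = 0.3928 + 1.7022 = 2.095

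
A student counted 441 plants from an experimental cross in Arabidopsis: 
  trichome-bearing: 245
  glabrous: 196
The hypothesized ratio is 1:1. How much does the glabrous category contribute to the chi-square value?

2.722

Expected counts for N = 441 under a 1:1 ratio (total parts = 2):
  trichome-bearing: 441 × 1/2 = 220.5
  glabrous: 441 × 1/2 = 220.5
Contribution of glabrous: (196 − 220.5)² / 220.5 = 2.7222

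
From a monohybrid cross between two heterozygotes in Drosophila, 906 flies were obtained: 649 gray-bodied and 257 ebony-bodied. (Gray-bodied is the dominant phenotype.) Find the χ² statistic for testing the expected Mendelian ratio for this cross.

For a monohybrid cross between heterozygotes with complete dominance, the expected phenotypic ratio is 3:1.
The 3:1 ratio has 4 parts, so with N = 906 the expected counts are:
  gray-bodied: 906 × 3/4 = 679.5
  ebony-bodied: 906 × 1/4 = 226.5
χ² = Σ (O − E)² / E
  gray-bodied: (649 − 679.5)² / 679.5 = 1.3690
  ebony-bodied: (257 − 226.5)² / 226.5 = 4.1071
χ² = 1.3690 + 4.1071 = 5.4761 ≈ 5.476

5.476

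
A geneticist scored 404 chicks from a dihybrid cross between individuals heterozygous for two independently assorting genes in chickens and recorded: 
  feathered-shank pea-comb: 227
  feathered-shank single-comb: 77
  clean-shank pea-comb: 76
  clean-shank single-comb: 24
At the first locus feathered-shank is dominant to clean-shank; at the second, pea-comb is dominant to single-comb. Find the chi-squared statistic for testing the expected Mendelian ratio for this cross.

A dihybrid F₂ with independent assortment and complete dominance at both loci gives a 9:3:3:1 phenotypic ratio.
The 9:3:3:1 ratio has 16 parts, so with N = 404 the expected counts are:
  feathered-shank pea-comb: 404 × 9/16 = 227.25
  feathered-shank single-comb: 404 × 3/16 = 75.75
  clean-shank pea-comb: 404 × 3/16 = 75.75
  clean-shank single-comb: 404 × 1/16 = 25.25
χ² = Σ (O − E)² / E
  feathered-shank pea-comb: (227 − 227.25)² / 227.25 = 0.0003
  feathered-shank single-comb: (77 − 75.75)² / 75.75 = 0.0206
  clean-shank pea-comb: (76 − 75.75)² / 75.75 = 0.0008
  clean-shank single-comb: (24 − 25.25)² / 25.25 = 0.0619
χ² = 0.0003 + 0.0206 + 0.0008 + 0.0619 = 0.0836 ≈ 0.084

0.084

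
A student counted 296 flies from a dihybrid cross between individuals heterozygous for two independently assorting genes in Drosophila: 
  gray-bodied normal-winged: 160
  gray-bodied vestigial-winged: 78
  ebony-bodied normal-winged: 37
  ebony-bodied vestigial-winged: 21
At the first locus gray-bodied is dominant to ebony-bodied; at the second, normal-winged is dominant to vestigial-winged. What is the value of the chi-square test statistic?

15.880

A dihybrid F₂ with independent assortment and complete dominance at both loci gives a 9:3:3:1 phenotypic ratio.
Expected counts for N = 296 under a 9:3:3:1 ratio (total parts = 16):
  gray-bodied normal-winged: 296 × 9/16 = 166.5
  gray-bodied vestigial-winged: 296 × 3/16 = 55.5
  ebony-bodied normal-winged: 296 × 3/16 = 55.5
  ebony-bodied vestigial-winged: 296 × 1/16 = 18.5
χ² = Σ (O − E)² / E
  gray-bodied normal-winged: (160 − 166.5)² / 166.5 = 0.2538
  gray-bodied vestigial-winged: (78 − 55.5)² / 55.5 = 9.1216
  ebony-bodied normal-winged: (37 − 55.5)² / 55.5 = 6.1667
  ebony-bodied vestigial-winged: (21 − 18.5)² / 18.5 = 0.3378
χ² = 0.2538 + 9.1216 + 6.1667 + 0.3378 = 15.8799 ≈ 15.880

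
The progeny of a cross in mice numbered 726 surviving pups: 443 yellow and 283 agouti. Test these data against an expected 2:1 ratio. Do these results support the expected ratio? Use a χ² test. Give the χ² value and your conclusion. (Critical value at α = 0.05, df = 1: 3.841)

Expected counts for N = 726 under a 2:1 ratio (total parts = 3):
  yellow: 726 × 2/3 = 484
  agouti: 726 × 1/3 = 242
χ² = Σ (O − E)² / E
  yellow: (443 − 484)² / 484 = 3.4731
  agouti: (283 − 242)² / 242 = 6.9463
χ² = 3.4731 + 6.9463 = 10.4194 ≈ 10.419
Degrees of freedom = 2 − 1 = 1; critical value at α = 0.05 is 3.841.
Since 10.419 > 3.841, we reject the null hypothesis — the data do not fit the 2:1 ratio.

10.419; not consistent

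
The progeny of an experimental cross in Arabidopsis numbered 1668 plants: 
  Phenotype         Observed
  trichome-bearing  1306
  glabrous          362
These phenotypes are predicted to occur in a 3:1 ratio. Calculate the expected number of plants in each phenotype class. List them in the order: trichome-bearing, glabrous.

1251, 417

Under the 3:1 hypothesis (Σ ratio = 4, N = 1668):
  trichome-bearing: 1668 × 3/4 = 1251
  glabrous: 1668 × 1/4 = 417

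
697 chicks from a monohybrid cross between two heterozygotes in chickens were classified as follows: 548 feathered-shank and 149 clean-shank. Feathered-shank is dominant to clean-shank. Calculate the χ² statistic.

4.879

For a monohybrid cross between heterozygotes with complete dominance, the expected phenotypic ratio is 3:1.
Expected counts for N = 697 under a 3:1 ratio (total parts = 4):
  feathered-shank: 697 × 3/4 = 522.75
  clean-shank: 697 × 1/4 = 174.25
χ² = Σ (O − E)² / E
  feathered-shank: (548 − 522.75)² / 522.75 = 1.2196
  clean-shank: (149 − 174.25)² / 174.25 = 3.6589
χ² = 1.2196 + 3.6589 = 4.8785 ≈ 4.879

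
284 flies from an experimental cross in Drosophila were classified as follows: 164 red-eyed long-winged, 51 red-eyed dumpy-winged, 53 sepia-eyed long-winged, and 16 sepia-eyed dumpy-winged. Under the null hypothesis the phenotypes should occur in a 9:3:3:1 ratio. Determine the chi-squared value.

0.382

Expected counts for N = 284 under a 9:3:3:1 ratio (total parts = 16):
  red-eyed long-winged: 284 × 9/16 = 159.75
  red-eyed dumpy-winged: 284 × 3/16 = 53.25
  sepia-eyed long-winged: 284 × 3/16 = 53.25
  sepia-eyed dumpy-winged: 284 × 1/16 = 17.75
χ² = Σ (O − E)² / E
  red-eyed long-winged: (164 − 159.75)² / 159.75 = 0.1131
  red-eyed dumpy-winged: (51 − 53.25)² / 53.25 = 0.0951
  sepia-eyed long-winged: (53 − 53.25)² / 53.25 = 0.0012
  sepia-eyed dumpy-winged: (16 − 17.75)² / 17.75 = 0.1725
χ² = 0.1131 + 0.0951 + 0.0012 + 0.1725 = 0.3819 ≈ 0.382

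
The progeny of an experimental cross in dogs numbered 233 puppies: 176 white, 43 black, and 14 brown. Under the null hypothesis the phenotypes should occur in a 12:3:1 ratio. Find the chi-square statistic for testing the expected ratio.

0.041

The 12:3:1 ratio has 16 parts, so with N = 233 the expected counts are:
  white: 233 × 12/16 = 174.75
  black: 233 × 3/16 = 43.6875
  brown: 233 × 1/16 = 14.5625
χ² = Σ (O − E)² / E
  white: (176 − 174.75)² / 174.75 = 0.0089
  black: (43 − 43.6875)² / 43.6875 = 0.0108
  brown: (14 − 14.5625)² / 14.5625 = 0.0217
χ² = 0.0089 + 0.0108 + 0.0217 = 0.0414 ≈ 0.041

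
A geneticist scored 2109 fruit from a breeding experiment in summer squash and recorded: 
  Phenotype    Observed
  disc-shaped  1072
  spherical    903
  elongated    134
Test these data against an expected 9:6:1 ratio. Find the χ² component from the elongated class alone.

0.036

Under the 9:6:1 hypothesis (Σ ratio = 16, N = 2109):
  disc-shaped: 2109 × 9/16 = 1186.3125
  spherical: 2109 × 6/16 = 790.875
  elongated: 2109 × 1/16 = 131.8125
Contribution of elongated: (134 − 131.8125)² / 131.8125 = 0.0363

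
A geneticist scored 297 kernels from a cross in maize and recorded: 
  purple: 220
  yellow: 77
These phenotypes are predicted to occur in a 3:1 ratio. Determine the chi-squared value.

The 3:1 ratio has 4 parts, so with N = 297 the expected counts are:
  purple: 297 × 3/4 = 222.75
  yellow: 297 × 1/4 = 74.25
χ² = Σ (O − E)² / E
  purple: (220 − 222.75)² / 222.75 = 0.0340
  yellow: (77 − 74.25)² / 74.25 = 0.1019
χ² = 0.0340 + 0.1019 = 0.1359 ≈ 0.136

0.136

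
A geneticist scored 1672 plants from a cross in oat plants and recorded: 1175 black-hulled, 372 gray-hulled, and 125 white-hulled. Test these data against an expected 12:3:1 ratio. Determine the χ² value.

Total ratio parts = 16. Expected numbers out of 1672:
  black-hulled: 1672 × 12/16 = 1254
  gray-hulled: 1672 × 3/16 = 313.5
  white-hulled: 1672 × 1/16 = 104.5
χ² = Σ (O − E)² / E
  black-hulled: (1175 − 1254)² / 1254 = 4.9769
  gray-hulled: (372 − 313.5)² / 313.5 = 10.9163
  white-hulled: (125 − 104.5)² / 104.5 = 4.0215
χ² = 4.9769 + 10.9163 + 4.0215 = 19.9147 ≈ 19.915

19.915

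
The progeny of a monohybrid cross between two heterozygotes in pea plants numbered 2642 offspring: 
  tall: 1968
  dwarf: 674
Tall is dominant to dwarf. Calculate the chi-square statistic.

For a monohybrid cross between heterozygotes with complete dominance, the expected phenotypic ratio is 3:1.
Under the 3:1 hypothesis (Σ ratio = 4, N = 2642):
  tall: 2642 × 3/4 = 1981.5
  dwarf: 2642 × 1/4 = 660.5
χ² = Σ (O − E)² / E
  tall: (1968 − 1981.5)² / 1981.5 = 0.0920
  dwarf: (674 − 660.5)² / 660.5 = 0.2759
χ² = 0.0920 + 0.2759 = 0.3679 ≈ 0.368

0.368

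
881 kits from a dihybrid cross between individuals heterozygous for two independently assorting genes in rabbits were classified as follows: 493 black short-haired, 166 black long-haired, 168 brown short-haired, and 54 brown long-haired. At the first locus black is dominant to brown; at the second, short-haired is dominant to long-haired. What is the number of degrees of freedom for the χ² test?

A dihybrid F₂ with independent assortment and complete dominance at both loci gives a 9:3:3:1 phenotypic ratio.
A goodness-of-fit test with 4 phenotype classes has df = 4 − 1 = 3.

3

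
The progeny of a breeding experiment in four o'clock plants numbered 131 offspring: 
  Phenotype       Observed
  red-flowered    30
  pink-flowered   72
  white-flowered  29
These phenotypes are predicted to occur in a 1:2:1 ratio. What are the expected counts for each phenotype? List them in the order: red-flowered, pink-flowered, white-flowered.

The 1:2:1 ratio has 4 parts, so with N = 131 the expected counts are:
  red-flowered: 131 × 1/4 = 32.75
  pink-flowered: 131 × 2/4 = 65.5
  white-flowered: 131 × 1/4 = 32.75

32.75, 65.5, 32.75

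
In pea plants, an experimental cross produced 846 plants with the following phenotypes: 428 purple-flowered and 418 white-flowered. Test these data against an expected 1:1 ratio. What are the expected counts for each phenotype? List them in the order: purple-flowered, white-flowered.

423, 423

Under the 1:1 hypothesis (Σ ratio = 2, N = 846):
  purple-flowered: 846 × 1/2 = 423
  white-flowered: 846 × 1/2 = 423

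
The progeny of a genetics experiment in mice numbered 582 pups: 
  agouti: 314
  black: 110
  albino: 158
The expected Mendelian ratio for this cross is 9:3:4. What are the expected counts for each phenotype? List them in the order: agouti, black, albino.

327.375, 109.125, 145.5

Expected counts for N = 582 under a 9:3:4 ratio (total parts = 16):
  agouti: 582 × 9/16 = 327.375
  black: 582 × 3/16 = 109.125
  albino: 582 × 4/16 = 145.5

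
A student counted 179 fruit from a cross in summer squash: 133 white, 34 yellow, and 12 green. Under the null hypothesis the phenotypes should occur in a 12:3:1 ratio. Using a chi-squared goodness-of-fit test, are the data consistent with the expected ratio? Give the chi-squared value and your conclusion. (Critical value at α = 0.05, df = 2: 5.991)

0.076; consistent

Under the 12:3:1 hypothesis (Σ ratio = 16, N = 179):
  white: 179 × 12/16 = 134.25
  yellow: 179 × 3/16 = 33.5625
  green: 179 × 1/16 = 11.1875
χ² = Σ (O − E)² / E
  white: (133 − 134.25)² / 134.25 = 0.0116
  yellow: (34 − 33.5625)² / 33.5625 = 0.0057
  green: (12 − 11.1875)² / 11.1875 = 0.0590
χ² = 0.0116 + 0.0057 + 0.0590 = 0.0763 ≈ 0.076
Degrees of freedom = 3 − 1 = 2; critical value at α = 0.05 is 5.991.
Since 0.076 < 5.991, we fail to reject the null hypothesis — the data are consistent with the 12:3:1 ratio.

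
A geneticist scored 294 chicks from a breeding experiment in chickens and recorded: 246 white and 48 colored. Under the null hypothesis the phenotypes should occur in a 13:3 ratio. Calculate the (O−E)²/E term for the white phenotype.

0.213

The 13:3 ratio has 16 parts, so with N = 294 the expected counts are:
  white: 294 × 13/16 = 238.875
  colored: 294 × 3/16 = 55.125
Contribution of white: (246 − 238.875)² / 238.875 = 0.2125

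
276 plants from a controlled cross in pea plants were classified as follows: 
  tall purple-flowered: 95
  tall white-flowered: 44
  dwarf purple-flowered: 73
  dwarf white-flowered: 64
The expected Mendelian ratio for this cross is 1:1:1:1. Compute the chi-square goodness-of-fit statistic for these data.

Expected counts for N = 276 under a 1:1:1:1 ratio (total parts = 4):
  tall purple-flowered: 276 × 1/4 = 69
  tall white-flowered: 276 × 1/4 = 69
  dwarf purple-flowered: 276 × 1/4 = 69
  dwarf white-flowered: 276 × 1/4 = 69
χ² = Σ (O − E)² / E
  tall purple-flowered: (95 − 69)² / 69 = 9.7971
  tall white-flowered: (44 − 69)² / 69 = 9.0580
  dwarf purple-flowered: (73 − 69)² / 69 = 0.2319
  dwarf white-flowered: (64 − 69)² / 69 = 0.3623
χ² = 9.7971 + 9.0580 + 0.2319 + 0.3623 = 19.4493 ≈ 19.449

19.449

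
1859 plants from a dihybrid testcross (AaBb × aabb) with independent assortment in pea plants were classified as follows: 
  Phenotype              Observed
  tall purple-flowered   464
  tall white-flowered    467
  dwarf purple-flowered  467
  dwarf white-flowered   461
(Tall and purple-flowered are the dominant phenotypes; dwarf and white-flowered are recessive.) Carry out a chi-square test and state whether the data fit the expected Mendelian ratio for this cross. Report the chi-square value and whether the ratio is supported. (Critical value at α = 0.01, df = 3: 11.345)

0.053; consistent

A dihybrid testcross with independent assortment gives a 1:1:1:1 ratio.
The 1:1:1:1 ratio has 4 parts, so with N = 1859 the expected counts are:
  tall purple-flowered: 1859 × 1/4 = 464.75
  tall white-flowered: 1859 × 1/4 = 464.75
  dwarf purple-flowered: 1859 × 1/4 = 464.75
  dwarf white-flowered: 1859 × 1/4 = 464.75
χ² = Σ (O − E)² / E
  tall purple-flowered: (464 − 464.75)² / 464.75 = 0.0012
  tall white-flowered: (467 − 464.75)² / 464.75 = 0.0109
  dwarf purple-flowered: (467 − 464.75)² / 464.75 = 0.0109
  dwarf white-flowered: (461 − 464.75)² / 464.75 = 0.0303
χ² = 0.0012 + 0.0109 + 0.0109 + 0.0303 = 0.0533 ≈ 0.053
Degrees of freedom = 4 − 1 = 3; critical value at α = 0.01 is 11.345.
Since 0.053 < 11.345, we fail to reject the null hypothesis — the data are consistent with the 1:1:1:1 ratio.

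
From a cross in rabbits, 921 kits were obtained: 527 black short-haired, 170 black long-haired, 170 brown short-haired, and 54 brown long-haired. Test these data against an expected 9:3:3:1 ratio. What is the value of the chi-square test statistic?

Total ratio parts = 16. Expected numbers out of 921:
  black short-haired: 921 × 9/16 = 518.0625
  black long-haired: 921 × 3/16 = 172.6875
  brown short-haired: 921 × 3/16 = 172.6875
  brown long-haired: 921 × 1/16 = 57.5625
χ² = Σ (O − E)² / E
  black short-haired: (527 − 518.0625)² / 518.0625 = 0.1542
  black long-haired: (170 − 172.6875)² / 172.6875 = 0.0418
  brown short-haired: (170 − 172.6875)² / 172.6875 = 0.0418
  brown long-haired: (54 − 57.5625)² / 57.5625 = 0.2205
χ² = 0.1542 + 0.0418 + 0.0418 + 0.2205 = 0.4583 ≈ 0.458

0.458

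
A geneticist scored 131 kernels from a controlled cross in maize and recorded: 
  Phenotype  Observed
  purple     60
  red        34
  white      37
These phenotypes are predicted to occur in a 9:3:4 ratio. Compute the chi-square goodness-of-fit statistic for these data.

The 9:3:4 ratio has 16 parts, so with N = 131 the expected counts are:
  purple: 131 × 9/16 = 73.6875
  red: 131 × 3/16 = 24.5625
  white: 131 × 4/16 = 32.75
χ² = Σ (O − E)² / E
  purple: (60 − 73.6875)² / 73.6875 = 2.5425
  red: (34 − 24.5625)² / 24.5625 = 3.6261
  white: (37 − 32.75)² / 32.75 = 0.5515
χ² = 2.5425 + 3.6261 + 0.5515 = 6.7201 ≈ 6.720

6.720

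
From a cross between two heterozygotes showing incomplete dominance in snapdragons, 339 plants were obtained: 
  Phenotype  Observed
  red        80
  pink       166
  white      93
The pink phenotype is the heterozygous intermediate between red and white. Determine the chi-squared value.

1.142

With incomplete dominance, a heterozygote × heterozygote cross gives a 1:2:1 phenotypic ratio.
Expected counts for N = 339 under a 1:2:1 ratio (total parts = 4):
  red: 339 × 1/4 = 84.75
  pink: 339 × 2/4 = 169.5
  white: 339 × 1/4 = 84.75
χ² = Σ (O − E)² / E
  red: (80 − 84.75)² / 84.75 = 0.2662
  pink: (166 − 169.5)² / 169.5 = 0.0723
  white: (93 − 84.75)² / 84.75 = 0.8031
χ² = 0.2662 + 0.0723 + 0.8031 = 1.1416 ≈ 1.142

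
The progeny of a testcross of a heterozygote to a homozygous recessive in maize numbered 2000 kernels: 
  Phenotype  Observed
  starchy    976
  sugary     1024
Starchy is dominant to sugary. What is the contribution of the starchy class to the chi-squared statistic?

0.576

A testcross of a heterozygote (Aa × aa) gives a 1:1 phenotypic ratio.
The 1:1 ratio has 2 parts, so with N = 2000 the expected counts are:
  starchy: 2000 × 1/2 = 1000
  sugary: 2000 × 1/2 = 1000
Contribution of starchy: (976 − 1000)² / 1000 = 0.5760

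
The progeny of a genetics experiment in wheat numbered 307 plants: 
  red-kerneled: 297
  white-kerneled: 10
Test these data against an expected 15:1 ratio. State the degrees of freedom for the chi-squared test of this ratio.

A goodness-of-fit test with 2 phenotype classes has df = 2 − 1 = 1.

1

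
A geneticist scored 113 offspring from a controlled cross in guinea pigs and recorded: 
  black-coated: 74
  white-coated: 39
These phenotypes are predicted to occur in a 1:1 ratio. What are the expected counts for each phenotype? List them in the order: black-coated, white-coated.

Expected counts for N = 113 under a 1:1 ratio (total parts = 2):
  black-coated: 113 × 1/2 = 56.5
  white-coated: 113 × 1/2 = 56.5

56.5, 56.5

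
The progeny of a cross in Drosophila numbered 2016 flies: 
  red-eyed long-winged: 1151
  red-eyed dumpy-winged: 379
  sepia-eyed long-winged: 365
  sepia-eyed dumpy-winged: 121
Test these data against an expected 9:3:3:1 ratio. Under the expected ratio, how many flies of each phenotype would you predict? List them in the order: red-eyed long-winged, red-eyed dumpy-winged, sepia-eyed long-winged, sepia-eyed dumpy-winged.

1134, 378, 378, 126

Under the 9:3:3:1 hypothesis (Σ ratio = 16, N = 2016):
  red-eyed long-winged: 2016 × 9/16 = 1134
  red-eyed dumpy-winged: 2016 × 3/16 = 378
  sepia-eyed long-winged: 2016 × 3/16 = 378
  sepia-eyed dumpy-winged: 2016 × 1/16 = 126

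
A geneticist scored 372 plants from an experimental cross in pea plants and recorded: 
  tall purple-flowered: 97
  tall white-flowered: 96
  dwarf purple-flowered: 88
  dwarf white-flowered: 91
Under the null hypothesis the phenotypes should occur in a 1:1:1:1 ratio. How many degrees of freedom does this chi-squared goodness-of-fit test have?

3

A goodness-of-fit test with 4 phenotype classes has df = 4 − 1 = 3.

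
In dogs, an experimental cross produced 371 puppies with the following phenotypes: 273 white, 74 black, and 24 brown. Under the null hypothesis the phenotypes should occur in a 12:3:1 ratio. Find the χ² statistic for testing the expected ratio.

Expected counts for N = 371 under a 12:3:1 ratio (total parts = 16):
  white: 371 × 12/16 = 278.25
  black: 371 × 3/16 = 69.5625
  brown: 371 × 1/16 = 23.1875
χ² = Σ (O − E)² / E
  white: (273 − 278.25)² / 278.25 = 0.0991
  black: (74 − 69.5625)² / 69.5625 = 0.2831
  brown: (24 − 23.1875)² / 23.1875 = 0.0285
χ² = 0.0991 + 0.2831 + 0.0285 = 0.4107 ≈ 0.411

0.411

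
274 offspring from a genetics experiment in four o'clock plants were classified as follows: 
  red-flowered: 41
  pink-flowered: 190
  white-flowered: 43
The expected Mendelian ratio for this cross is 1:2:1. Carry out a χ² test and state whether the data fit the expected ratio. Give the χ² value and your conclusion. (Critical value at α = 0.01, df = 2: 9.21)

41.036; not consistent

Total ratio parts = 4. Expected numbers out of 274:
  red-flowered: 274 × 1/4 = 68.5
  pink-flowered: 274 × 2/4 = 137
  white-flowered: 274 × 1/4 = 68.5
χ² = Σ (O − E)² / E
  red-flowered: (41 − 68.5)² / 68.5 = 11.0401
  pink-flowered: (190 − 137)² / 137 = 20.5036
  white-flowered: (43 − 68.5)² / 68.5 = 9.4927
χ² = 11.0401 + 20.5036 + 9.4927 = 41.0364 ≈ 41.036
Degrees of freedom = 3 − 1 = 2; critical value at α = 0.01 is 9.21.
Since 41.036 > 9.21, we reject the null hypothesis — the data do not fit the 1:2:1 ratio.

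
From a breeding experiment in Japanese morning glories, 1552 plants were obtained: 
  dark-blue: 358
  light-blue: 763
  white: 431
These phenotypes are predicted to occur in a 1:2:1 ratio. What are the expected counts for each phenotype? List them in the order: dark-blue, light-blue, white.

Under the 1:2:1 hypothesis (Σ ratio = 4, N = 1552):
  dark-blue: 1552 × 1/4 = 388
  light-blue: 1552 × 2/4 = 776
  white: 1552 × 1/4 = 388

388, 776, 388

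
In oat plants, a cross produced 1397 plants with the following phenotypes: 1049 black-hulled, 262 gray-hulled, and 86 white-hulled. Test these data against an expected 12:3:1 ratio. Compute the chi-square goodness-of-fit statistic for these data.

The 12:3:1 ratio has 16 parts, so with N = 1397 the expected counts are:
  black-hulled: 1397 × 12/16 = 1047.75
  gray-hulled: 1397 × 3/16 = 261.9375
  white-hulled: 1397 × 1/16 = 87.3125
χ² = Σ (O − E)² / E
  black-hulled: (1049 − 1047.75)² / 1047.75 = 0.0015
  gray-hulled: (262 − 261.9375)² / 261.9375 = 0.0000
  white-hulled: (86 − 87.3125)² / 87.3125 = 0.0197
χ² = 0.0015 + 0.0000 + 0.0197 = 0.0212 ≈ 0.021

0.021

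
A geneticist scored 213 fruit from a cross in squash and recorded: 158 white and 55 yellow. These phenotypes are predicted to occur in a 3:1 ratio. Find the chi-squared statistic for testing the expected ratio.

Expected counts for N = 213 under a 3:1 ratio (total parts = 4):
  white: 213 × 3/4 = 159.75
  yellow: 213 × 1/4 = 53.25
χ² = Σ (O − E)² / E
  white: (158 − 159.75)² / 159.75 = 0.0192
  yellow: (55 − 53.25)² / 53.25 = 0.0575
χ² = 0.0192 + 0.0575 = 0.0767 ≈ 0.077

0.077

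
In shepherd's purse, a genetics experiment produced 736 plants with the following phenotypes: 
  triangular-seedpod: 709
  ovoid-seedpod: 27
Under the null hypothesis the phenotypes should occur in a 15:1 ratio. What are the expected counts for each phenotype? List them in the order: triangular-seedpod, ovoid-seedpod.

Expected counts for N = 736 under a 15:1 ratio (total parts = 16):
  triangular-seedpod: 736 × 15/16 = 690
  ovoid-seedpod: 736 × 1/16 = 46

690, 46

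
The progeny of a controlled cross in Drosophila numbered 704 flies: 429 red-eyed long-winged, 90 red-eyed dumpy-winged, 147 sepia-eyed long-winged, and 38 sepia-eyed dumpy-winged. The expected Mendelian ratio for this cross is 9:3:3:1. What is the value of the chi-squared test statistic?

Expected counts for N = 704 under a 9:3:3:1 ratio (total parts = 16):
  red-eyed long-winged: 704 × 9/16 = 396
  red-eyed dumpy-winged: 704 × 3/16 = 132
  sepia-eyed long-winged: 704 × 3/16 = 132
  sepia-eyed dumpy-winged: 704 × 1/16 = 44
χ² = Σ (O − E)² / E
  red-eyed long-winged: (429 − 396)² / 396 = 2.7500
  red-eyed dumpy-winged: (90 − 132)² / 132 = 13.3636
  sepia-eyed long-winged: (147 − 132)² / 132 = 1.7045
  sepia-eyed dumpy-winged: (38 − 44)² / 44 = 0.8182
χ² = 2.7500 + 13.3636 + 1.7045 + 0.8182 = 18.6363 ≈ 18.636

18.636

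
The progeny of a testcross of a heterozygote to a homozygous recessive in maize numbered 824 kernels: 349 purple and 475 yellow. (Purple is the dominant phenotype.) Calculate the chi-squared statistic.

A testcross of a heterozygote (Aa × aa) gives a 1:1 phenotypic ratio.
Total ratio parts = 2. Expected numbers out of 824:
  purple: 824 × 1/2 = 412
  yellow: 824 × 1/2 = 412
χ² = Σ (O − E)² / E
  purple: (349 − 412)² / 412 = 9.6335
  yellow: (475 − 412)² / 412 = 9.6335
χ² = 9.6335 + 9.6335 = 19.267

19.267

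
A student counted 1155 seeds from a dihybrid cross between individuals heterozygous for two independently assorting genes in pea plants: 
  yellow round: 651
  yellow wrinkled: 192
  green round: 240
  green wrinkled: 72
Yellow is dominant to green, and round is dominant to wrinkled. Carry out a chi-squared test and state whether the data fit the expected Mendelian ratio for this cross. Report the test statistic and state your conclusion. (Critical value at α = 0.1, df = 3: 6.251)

A dihybrid F₂ with independent assortment and complete dominance at both loci gives a 9:3:3:1 phenotypic ratio.
Under the 9:3:3:1 hypothesis (Σ ratio = 16, N = 1155):
  yellow round: 1155 × 9/16 = 649.6875
  yellow wrinkled: 1155 × 3/16 = 216.5625
  green round: 1155 × 3/16 = 216.5625
  green wrinkled: 1155 × 1/16 = 72.1875
χ² = Σ (O − E)² / E
  yellow round: (651 − 649.6875)² / 649.6875 = 0.0027
  yellow wrinkled: (192 − 216.5625)² / 216.5625 = 2.7859
  green round: (240 − 216.5625)² / 216.5625 = 2.5365
  green wrinkled: (72 − 72.1875)² / 72.1875 = 0.0005
χ² = 0.0027 + 2.7859 + 2.5365 + 0.0005 = 5.3256 ≈ 5.326
Degrees of freedom = 4 − 1 = 3; critical value at α = 0.1 is 6.251.
Since 5.326 < 6.251, we fail to reject the null hypothesis — the data are consistent with the 9:3:3:1 ratio.

5.326; consistent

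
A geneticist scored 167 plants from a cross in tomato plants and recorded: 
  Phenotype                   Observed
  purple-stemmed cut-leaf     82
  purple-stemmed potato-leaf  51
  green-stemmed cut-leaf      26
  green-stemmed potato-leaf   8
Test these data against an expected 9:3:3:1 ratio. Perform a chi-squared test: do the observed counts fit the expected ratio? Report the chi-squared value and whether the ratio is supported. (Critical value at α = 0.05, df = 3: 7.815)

Total ratio parts = 16. Expected numbers out of 167:
  purple-stemmed cut-leaf: 167 × 9/16 = 93.9375
  purple-stemmed potato-leaf: 167 × 3/16 = 31.3125
  green-stemmed cut-leaf: 167 × 3/16 = 31.3125
  green-stemmed potato-leaf: 167 × 1/16 = 10.4375
χ² = Σ (O − E)² / E
  purple-stemmed cut-leaf: (82 − 93.9375)² / 93.9375 = 1.5170
  purple-stemmed potato-leaf: (51 − 31.3125)² / 31.3125 = 12.3784
  green-stemmed cut-leaf: (26 − 31.3125)² / 31.3125 = 0.9013
  green-stemmed potato-leaf: (8 − 10.4375)² / 10.4375 = 0.5692
χ² = 1.5170 + 12.3784 + 0.9013 + 0.5692 = 15.3659 ≈ 15.366
Degrees of freedom = 4 − 1 = 3; critical value at α = 0.05 is 7.815.
Since 15.366 > 7.815, we reject the null hypothesis — the data do not fit the 9:3:3:1 ratio.

15.366; not consistent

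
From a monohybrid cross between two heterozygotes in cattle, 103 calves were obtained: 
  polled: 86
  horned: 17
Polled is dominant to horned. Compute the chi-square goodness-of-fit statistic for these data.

3.964

For a monohybrid cross between heterozygotes with complete dominance, the expected phenotypic ratio is 3:1.
The 3:1 ratio has 4 parts, so with N = 103 the expected counts are:
  polled: 103 × 3/4 = 77.25
  horned: 103 × 1/4 = 25.75
χ² = Σ (O − E)² / E
  polled: (86 − 77.25)² / 77.25 = 0.9911
  horned: (17 − 25.75)² / 25.75 = 2.9733
χ² = 0.9911 + 2.9733 = 3.9644 ≈ 3.964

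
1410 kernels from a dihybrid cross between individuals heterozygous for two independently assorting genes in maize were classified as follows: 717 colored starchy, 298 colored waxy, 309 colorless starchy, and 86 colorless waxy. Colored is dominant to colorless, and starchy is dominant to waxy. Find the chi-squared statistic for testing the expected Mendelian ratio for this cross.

A dihybrid F₂ with independent assortment and complete dominance at both loci gives a 9:3:3:1 phenotypic ratio.
The 9:3:3:1 ratio has 16 parts, so with N = 1410 the expected counts are:
  colored starchy: 1410 × 9/16 = 793.125
  colored waxy: 1410 × 3/16 = 264.375
  colorless starchy: 1410 × 3/16 = 264.375
  colorless waxy: 1410 × 1/16 = 88.125
χ² = Σ (O − E)² / E
  colored starchy: (717 − 793.125)² / 793.125 = 7.3066
  colored waxy: (298 − 264.375)² / 264.375 = 4.2767
  colorless starchy: (309 − 264.375)² / 264.375 = 7.5324
  colorless waxy: (86 − 88.125)² / 88.125 = 0.0512
χ² = 7.3066 + 4.2767 + 7.5324 + 0.0512 = 19.1669 ≈ 19.167

19.167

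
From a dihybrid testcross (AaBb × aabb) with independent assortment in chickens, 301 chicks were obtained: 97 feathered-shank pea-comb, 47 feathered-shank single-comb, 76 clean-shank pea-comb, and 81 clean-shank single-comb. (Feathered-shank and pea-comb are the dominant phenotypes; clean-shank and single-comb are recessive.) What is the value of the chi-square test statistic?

A dihybrid testcross with independent assortment gives a 1:1:1:1 ratio.
The 1:1:1:1 ratio has 4 parts, so with N = 301 the expected counts are:
  feathered-shank pea-comb: 301 × 1/4 = 75.25
  feathered-shank single-comb: 301 × 1/4 = 75.25
  clean-shank pea-comb: 301 × 1/4 = 75.25
  clean-shank single-comb: 301 × 1/4 = 75.25
χ² = Σ (O − E)² / E
  feathered-shank pea-comb: (97 − 75.25)² / 75.25 = 6.2865
  feathered-shank single-comb: (47 − 75.25)² / 75.25 = 10.6055
  clean-shank pea-comb: (76 − 75.25)² / 75.25 = 0.0075
  clean-shank single-comb: (81 − 75.25)² / 75.25 = 0.4394
χ² = 6.2865 + 10.6055 + 0.0075 + 0.4394 = 17.3389 ≈ 17.339

17.339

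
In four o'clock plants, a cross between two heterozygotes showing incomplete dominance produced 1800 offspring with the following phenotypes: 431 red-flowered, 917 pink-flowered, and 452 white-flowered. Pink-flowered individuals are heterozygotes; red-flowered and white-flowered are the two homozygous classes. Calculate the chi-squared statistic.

1.132

With incomplete dominance, a heterozygote × heterozygote cross gives a 1:2:1 phenotypic ratio.
Total ratio parts = 4. Expected numbers out of 1800:
  red-flowered: 1800 × 1/4 = 450
  pink-flowered: 1800 × 2/4 = 900
  white-flowered: 1800 × 1/4 = 450
χ² = Σ (O − E)² / E
  red-flowered: (431 − 450)² / 450 = 0.8022
  pink-flowered: (917 − 900)² / 900 = 0.3211
  white-flowered: (452 − 450)² / 450 = 0.0089
χ² = 0.8022 + 0.3211 + 0.0089 = 1.1322 ≈ 1.132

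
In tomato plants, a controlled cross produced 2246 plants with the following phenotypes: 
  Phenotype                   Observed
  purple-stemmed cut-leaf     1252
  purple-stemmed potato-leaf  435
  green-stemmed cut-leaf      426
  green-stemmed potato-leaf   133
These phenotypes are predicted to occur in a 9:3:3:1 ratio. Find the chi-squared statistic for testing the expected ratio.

1.003

Expected counts for N = 2246 under a 9:3:3:1 ratio (total parts = 16):
  purple-stemmed cut-leaf: 2246 × 9/16 = 1263.375
  purple-stemmed potato-leaf: 2246 × 3/16 = 421.125
  green-stemmed cut-leaf: 2246 × 3/16 = 421.125
  green-stemmed potato-leaf: 2246 × 1/16 = 140.375
χ² = Σ (O − E)² / E
  purple-stemmed cut-leaf: (1252 − 1263.375)² / 1263.375 = 0.1024
  purple-stemmed potato-leaf: (435 − 421.125)² / 421.125 = 0.4571
  green-stemmed cut-leaf: (426 − 421.125)² / 421.125 = 0.0564
  green-stemmed potato-leaf: (133 − 140.375)² / 140.375 = 0.3875
χ² = 0.1024 + 0.4571 + 0.0564 + 0.3875 = 1.0034 ≈ 1.003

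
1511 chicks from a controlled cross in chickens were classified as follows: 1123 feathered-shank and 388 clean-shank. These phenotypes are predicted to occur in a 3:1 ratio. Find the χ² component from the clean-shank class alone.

0.278

Expected counts for N = 1511 under a 3:1 ratio (total parts = 4):
  feathered-shank: 1511 × 3/4 = 1133.25
  clean-shank: 1511 × 1/4 = 377.75
Contribution of clean-shank: (388 − 377.75)² / 377.75 = 0.2781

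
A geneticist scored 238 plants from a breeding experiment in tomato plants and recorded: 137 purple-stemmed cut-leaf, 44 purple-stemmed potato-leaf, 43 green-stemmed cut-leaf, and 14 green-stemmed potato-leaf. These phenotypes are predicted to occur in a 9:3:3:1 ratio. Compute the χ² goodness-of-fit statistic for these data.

Under the 9:3:3:1 hypothesis (Σ ratio = 16, N = 238):
  purple-stemmed cut-leaf: 238 × 9/16 = 133.875
  purple-stemmed potato-leaf: 238 × 3/16 = 44.625
  green-stemmed cut-leaf: 238 × 3/16 = 44.625
  green-stemmed potato-leaf: 238 × 1/16 = 14.875
χ² = Σ (O − E)² / E
  purple-stemmed cut-leaf: (137 − 133.875)² / 133.875 = 0.0729
  purple-stemmed potato-leaf: (44 − 44.625)² / 44.625 = 0.0088
  green-stemmed cut-leaf: (43 − 44.625)² / 44.625 = 0.0592
  green-stemmed potato-leaf: (14 − 14.875)² / 14.875 = 0.0515
χ² = 0.0729 + 0.0088 + 0.0592 + 0.0515 = 0.1924 ≈ 0.192

0.192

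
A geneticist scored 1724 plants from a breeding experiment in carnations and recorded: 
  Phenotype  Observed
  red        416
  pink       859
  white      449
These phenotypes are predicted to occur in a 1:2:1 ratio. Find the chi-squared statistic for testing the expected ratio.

The 1:2:1 ratio has 4 parts, so with N = 1724 the expected counts are:
  red: 1724 × 1/4 = 431
  pink: 1724 × 2/4 = 862
  white: 1724 × 1/4 = 431
χ² = Σ (O − E)² / E
  red: (416 − 431)² / 431 = 0.5220
  pink: (859 − 862)² / 862 = 0.0104
  white: (449 − 431)² / 431 = 0.7517
χ² = 0.5220 + 0.0104 + 0.7517 = 1.2841 ≈ 1.284

1.284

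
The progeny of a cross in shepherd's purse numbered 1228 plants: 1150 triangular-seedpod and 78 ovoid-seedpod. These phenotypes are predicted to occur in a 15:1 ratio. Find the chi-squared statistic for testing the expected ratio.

Under the 15:1 hypothesis (Σ ratio = 16, N = 1228):
  triangular-seedpod: 1228 × 15/16 = 1151.25
  ovoid-seedpod: 1228 × 1/16 = 76.75
χ² = Σ (O − E)² / E
  triangular-seedpod: (1150 − 1151.25)² / 1151.25 = 0.0014
  ovoid-seedpod: (78 − 76.75)² / 76.75 = 0.0204
χ² = 0.0014 + 0.0204 = 0.0218 ≈ 0.022

0.022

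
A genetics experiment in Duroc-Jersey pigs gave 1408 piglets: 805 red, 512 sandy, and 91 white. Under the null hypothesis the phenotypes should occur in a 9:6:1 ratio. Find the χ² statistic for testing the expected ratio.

Expected counts for N = 1408 under a 9:6:1 ratio (total parts = 16):
  red: 1408 × 9/16 = 792
  sandy: 1408 × 6/16 = 528
  white: 1408 × 1/16 = 88
χ² = Σ (O − E)² / E
  red: (805 − 792)² / 792 = 0.2134
  sandy: (512 − 528)² / 528 = 0.4848
  white: (91 − 88)² / 88 = 0.1023
χ² = 0.2134 + 0.4848 + 0.1023 = 0.8005 ≈ 0.801

0.801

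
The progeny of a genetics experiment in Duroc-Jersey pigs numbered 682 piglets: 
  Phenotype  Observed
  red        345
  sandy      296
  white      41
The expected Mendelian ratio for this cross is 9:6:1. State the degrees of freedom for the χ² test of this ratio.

A goodness-of-fit test with 3 phenotype classes has df = 3 − 1 = 2.

2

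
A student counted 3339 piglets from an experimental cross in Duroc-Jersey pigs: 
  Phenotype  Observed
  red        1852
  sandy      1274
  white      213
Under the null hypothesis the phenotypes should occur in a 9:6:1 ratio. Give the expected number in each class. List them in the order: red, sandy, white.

Under the 9:6:1 hypothesis (Σ ratio = 16, N = 3339):
  red: 3339 × 9/16 = 1878.1875
  sandy: 3339 × 6/16 = 1252.125
  white: 3339 × 1/16 = 208.6875

1878.1875, 1252.125, 208.6875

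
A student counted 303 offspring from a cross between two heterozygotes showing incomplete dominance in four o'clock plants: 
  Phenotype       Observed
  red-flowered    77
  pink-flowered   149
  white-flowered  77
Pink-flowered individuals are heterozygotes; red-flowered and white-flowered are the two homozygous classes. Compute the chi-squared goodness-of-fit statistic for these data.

With incomplete dominance, a heterozygote × heterozygote cross gives a 1:2:1 phenotypic ratio.
Total ratio parts = 4. Expected numbers out of 303:
  red-flowered: 303 × 1/4 = 75.75
  pink-flowered: 303 × 2/4 = 151.5
  white-flowered: 303 × 1/4 = 75.75
χ² = Σ (O − E)² / E
  red-flowered: (77 − 75.75)² / 75.75 = 0.0206
  pink-flowered: (149 − 151.5)² / 151.5 = 0.0413
  white-flowered: (77 − 75.75)² / 75.75 = 0.0206
χ² = 0.0206 + 0.0413 + 0.0206 = 0.0825 ≈ 0.083

0.083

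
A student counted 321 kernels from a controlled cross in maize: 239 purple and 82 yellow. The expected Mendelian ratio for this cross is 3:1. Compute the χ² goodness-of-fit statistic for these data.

Expected counts for N = 321 under a 3:1 ratio (total parts = 4):
  purple: 321 × 3/4 = 240.75
  yellow: 321 × 1/4 = 80.25
χ² = Σ (O − E)² / E
  purple: (239 − 240.75)² / 240.75 = 0.0127
  yellow: (82 − 80.25)² / 80.25 = 0.0382
χ² = 0.0127 + 0.0382 = 0.0509 ≈ 0.051

0.051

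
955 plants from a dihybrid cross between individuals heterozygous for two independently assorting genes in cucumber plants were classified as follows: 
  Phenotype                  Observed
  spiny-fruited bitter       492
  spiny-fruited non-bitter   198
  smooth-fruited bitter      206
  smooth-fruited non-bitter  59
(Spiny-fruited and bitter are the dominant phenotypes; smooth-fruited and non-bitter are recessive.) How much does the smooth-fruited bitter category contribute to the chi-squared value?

A dihybrid F₂ with independent assortment and complete dominance at both loci gives a 9:3:3:1 phenotypic ratio.
Expected counts for N = 955 under a 9:3:3:1 ratio (total parts = 16):
  spiny-fruited bitter: 955 × 9/16 = 537.1875
  spiny-fruited non-bitter: 955 × 3/16 = 179.0625
  smooth-fruited bitter: 955 × 3/16 = 179.0625
  smooth-fruited non-bitter: 955 × 1/16 = 59.6875
Contribution of smooth-fruited bitter: (206 − 179.0625)² / 179.0625 = 4.0524

4.052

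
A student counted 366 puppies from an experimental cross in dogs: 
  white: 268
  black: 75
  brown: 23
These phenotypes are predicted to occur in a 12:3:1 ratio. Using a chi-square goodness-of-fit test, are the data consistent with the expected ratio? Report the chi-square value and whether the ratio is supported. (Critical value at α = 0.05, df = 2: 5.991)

The 12:3:1 ratio has 16 parts, so with N = 366 the expected counts are:
  white: 366 × 12/16 = 274.5
  black: 366 × 3/16 = 68.625
  brown: 366 × 1/16 = 22.875
χ² = Σ (O − E)² / E
  white: (268 − 274.5)² / 274.5 = 0.1539
  black: (75 − 68.625)² / 68.625 = 0.5922
  brown: (23 − 22.875)² / 22.875 = 0.0007
χ² = 0.1539 + 0.5922 + 0.0007 = 0.7468 ≈ 0.747
Degrees of freedom = 3 − 1 = 2; critical value at α = 0.05 is 5.991.
Since 0.747 < 5.991, we fail to reject the null hypothesis — the data are consistent with the 12:3:1 ratio.

0.747; consistent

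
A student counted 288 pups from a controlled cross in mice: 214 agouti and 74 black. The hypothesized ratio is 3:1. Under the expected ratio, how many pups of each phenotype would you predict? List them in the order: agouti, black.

Total ratio parts = 4. Expected numbers out of 288:
  agouti: 288 × 3/4 = 216
  black: 288 × 1/4 = 72

216, 72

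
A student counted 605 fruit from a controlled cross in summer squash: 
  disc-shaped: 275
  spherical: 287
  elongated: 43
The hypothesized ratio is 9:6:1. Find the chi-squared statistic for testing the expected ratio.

29.180

Total ratio parts = 16. Expected numbers out of 605:
  disc-shaped: 605 × 9/16 = 340.3125
  spherical: 605 × 6/16 = 226.875
  elongated: 605 × 1/16 = 37.8125
χ² = Σ (O − E)² / E
  disc-shaped: (275 − 340.3125)² / 340.3125 = 12.5347
  spherical: (287 − 226.875)² / 226.875 = 15.9340
  elongated: (43 − 37.8125)² / 37.8125 = 0.7117
χ² = 12.5347 + 15.9340 + 0.7117 = 29.1804 ≈ 29.180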